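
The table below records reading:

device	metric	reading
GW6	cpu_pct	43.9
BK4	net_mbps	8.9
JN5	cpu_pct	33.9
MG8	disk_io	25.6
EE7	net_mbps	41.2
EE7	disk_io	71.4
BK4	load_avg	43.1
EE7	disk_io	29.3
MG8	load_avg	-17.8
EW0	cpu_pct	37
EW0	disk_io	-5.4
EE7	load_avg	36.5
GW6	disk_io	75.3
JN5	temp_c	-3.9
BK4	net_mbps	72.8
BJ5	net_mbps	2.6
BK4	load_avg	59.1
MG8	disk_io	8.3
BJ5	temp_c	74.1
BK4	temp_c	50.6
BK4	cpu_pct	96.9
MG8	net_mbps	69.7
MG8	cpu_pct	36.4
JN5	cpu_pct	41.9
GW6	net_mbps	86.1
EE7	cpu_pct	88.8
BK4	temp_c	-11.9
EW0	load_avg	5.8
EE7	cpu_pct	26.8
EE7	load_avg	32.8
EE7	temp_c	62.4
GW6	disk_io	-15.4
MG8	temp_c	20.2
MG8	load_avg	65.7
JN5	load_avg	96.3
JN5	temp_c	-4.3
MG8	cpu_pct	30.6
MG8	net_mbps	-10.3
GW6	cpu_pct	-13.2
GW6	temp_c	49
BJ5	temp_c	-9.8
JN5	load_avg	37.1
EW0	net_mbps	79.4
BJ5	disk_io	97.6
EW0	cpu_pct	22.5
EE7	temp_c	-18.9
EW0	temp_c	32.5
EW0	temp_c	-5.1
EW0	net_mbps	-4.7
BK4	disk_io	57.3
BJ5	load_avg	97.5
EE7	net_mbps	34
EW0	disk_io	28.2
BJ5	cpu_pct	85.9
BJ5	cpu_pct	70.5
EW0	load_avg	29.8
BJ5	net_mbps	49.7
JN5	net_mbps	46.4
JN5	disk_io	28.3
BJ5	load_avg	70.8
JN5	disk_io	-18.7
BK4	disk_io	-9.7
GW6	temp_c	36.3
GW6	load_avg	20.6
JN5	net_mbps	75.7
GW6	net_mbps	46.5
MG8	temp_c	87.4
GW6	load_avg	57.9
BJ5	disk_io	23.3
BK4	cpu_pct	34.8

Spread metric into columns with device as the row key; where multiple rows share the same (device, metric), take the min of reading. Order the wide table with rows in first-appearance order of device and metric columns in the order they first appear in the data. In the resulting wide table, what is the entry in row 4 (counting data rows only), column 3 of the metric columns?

With rows in first-appearance order of device, row 4 is device=MG8. metric columns in first-appearance order: cpu_pct, net_mbps, disk_io, load_avg, temp_c; column 3 is disk_io.
Long rows with device=MG8, metric=disk_io: min(25.6, 8.3) = 8.3.

8.3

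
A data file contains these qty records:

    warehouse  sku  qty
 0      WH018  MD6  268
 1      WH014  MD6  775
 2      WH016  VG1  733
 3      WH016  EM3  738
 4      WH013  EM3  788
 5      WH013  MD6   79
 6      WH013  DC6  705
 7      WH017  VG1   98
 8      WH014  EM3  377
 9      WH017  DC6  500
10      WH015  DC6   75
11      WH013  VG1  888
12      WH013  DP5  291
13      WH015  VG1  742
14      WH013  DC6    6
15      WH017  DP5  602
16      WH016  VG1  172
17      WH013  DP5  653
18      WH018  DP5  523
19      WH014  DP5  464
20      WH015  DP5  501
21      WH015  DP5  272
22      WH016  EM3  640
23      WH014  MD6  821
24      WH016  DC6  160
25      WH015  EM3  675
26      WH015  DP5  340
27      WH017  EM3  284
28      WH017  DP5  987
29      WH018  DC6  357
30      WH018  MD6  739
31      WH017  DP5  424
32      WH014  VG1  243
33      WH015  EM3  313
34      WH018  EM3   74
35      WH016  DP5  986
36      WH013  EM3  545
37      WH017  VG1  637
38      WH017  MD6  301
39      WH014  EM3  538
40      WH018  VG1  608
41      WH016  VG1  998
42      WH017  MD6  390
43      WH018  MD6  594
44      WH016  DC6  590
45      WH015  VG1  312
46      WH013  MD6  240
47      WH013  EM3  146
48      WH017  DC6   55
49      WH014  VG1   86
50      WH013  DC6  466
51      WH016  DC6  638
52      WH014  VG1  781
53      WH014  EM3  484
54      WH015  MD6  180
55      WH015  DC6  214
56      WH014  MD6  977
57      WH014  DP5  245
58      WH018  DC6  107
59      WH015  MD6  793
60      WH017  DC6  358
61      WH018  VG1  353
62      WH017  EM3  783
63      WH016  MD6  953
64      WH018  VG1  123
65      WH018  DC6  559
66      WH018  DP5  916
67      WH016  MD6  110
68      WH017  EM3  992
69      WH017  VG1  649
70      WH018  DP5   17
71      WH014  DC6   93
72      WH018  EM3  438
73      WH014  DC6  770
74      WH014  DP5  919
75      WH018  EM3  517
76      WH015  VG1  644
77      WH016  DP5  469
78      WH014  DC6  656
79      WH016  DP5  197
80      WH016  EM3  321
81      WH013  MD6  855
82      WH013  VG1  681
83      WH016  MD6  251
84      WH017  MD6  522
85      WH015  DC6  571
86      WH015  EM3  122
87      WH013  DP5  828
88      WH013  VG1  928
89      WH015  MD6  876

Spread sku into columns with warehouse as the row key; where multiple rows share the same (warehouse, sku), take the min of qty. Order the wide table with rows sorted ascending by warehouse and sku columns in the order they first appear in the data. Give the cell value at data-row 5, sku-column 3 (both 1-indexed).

With rows sorted ascending by warehouse, row 5 is warehouse=WH017. sku columns in first-appearance order: MD6, VG1, EM3, DC6, DP5; column 3 is EM3.
Long rows with warehouse=WH017, sku=EM3: min(284, 783, 992) = 284.

284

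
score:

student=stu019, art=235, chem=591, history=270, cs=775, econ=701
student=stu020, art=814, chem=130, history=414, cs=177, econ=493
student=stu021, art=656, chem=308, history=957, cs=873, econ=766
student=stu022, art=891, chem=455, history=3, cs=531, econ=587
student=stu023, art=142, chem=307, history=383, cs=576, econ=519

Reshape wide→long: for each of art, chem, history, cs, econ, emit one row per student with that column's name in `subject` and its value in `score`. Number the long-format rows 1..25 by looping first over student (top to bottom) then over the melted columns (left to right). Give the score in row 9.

177

25 rows total (5 × 5). Row 9: index ⌊(9-1)/5⌋ = 1 into student → stu020; (9-1) mod 5 = 3 into the melted columns → cs.
So row 9 is (stu020, cs, 177); score = 177.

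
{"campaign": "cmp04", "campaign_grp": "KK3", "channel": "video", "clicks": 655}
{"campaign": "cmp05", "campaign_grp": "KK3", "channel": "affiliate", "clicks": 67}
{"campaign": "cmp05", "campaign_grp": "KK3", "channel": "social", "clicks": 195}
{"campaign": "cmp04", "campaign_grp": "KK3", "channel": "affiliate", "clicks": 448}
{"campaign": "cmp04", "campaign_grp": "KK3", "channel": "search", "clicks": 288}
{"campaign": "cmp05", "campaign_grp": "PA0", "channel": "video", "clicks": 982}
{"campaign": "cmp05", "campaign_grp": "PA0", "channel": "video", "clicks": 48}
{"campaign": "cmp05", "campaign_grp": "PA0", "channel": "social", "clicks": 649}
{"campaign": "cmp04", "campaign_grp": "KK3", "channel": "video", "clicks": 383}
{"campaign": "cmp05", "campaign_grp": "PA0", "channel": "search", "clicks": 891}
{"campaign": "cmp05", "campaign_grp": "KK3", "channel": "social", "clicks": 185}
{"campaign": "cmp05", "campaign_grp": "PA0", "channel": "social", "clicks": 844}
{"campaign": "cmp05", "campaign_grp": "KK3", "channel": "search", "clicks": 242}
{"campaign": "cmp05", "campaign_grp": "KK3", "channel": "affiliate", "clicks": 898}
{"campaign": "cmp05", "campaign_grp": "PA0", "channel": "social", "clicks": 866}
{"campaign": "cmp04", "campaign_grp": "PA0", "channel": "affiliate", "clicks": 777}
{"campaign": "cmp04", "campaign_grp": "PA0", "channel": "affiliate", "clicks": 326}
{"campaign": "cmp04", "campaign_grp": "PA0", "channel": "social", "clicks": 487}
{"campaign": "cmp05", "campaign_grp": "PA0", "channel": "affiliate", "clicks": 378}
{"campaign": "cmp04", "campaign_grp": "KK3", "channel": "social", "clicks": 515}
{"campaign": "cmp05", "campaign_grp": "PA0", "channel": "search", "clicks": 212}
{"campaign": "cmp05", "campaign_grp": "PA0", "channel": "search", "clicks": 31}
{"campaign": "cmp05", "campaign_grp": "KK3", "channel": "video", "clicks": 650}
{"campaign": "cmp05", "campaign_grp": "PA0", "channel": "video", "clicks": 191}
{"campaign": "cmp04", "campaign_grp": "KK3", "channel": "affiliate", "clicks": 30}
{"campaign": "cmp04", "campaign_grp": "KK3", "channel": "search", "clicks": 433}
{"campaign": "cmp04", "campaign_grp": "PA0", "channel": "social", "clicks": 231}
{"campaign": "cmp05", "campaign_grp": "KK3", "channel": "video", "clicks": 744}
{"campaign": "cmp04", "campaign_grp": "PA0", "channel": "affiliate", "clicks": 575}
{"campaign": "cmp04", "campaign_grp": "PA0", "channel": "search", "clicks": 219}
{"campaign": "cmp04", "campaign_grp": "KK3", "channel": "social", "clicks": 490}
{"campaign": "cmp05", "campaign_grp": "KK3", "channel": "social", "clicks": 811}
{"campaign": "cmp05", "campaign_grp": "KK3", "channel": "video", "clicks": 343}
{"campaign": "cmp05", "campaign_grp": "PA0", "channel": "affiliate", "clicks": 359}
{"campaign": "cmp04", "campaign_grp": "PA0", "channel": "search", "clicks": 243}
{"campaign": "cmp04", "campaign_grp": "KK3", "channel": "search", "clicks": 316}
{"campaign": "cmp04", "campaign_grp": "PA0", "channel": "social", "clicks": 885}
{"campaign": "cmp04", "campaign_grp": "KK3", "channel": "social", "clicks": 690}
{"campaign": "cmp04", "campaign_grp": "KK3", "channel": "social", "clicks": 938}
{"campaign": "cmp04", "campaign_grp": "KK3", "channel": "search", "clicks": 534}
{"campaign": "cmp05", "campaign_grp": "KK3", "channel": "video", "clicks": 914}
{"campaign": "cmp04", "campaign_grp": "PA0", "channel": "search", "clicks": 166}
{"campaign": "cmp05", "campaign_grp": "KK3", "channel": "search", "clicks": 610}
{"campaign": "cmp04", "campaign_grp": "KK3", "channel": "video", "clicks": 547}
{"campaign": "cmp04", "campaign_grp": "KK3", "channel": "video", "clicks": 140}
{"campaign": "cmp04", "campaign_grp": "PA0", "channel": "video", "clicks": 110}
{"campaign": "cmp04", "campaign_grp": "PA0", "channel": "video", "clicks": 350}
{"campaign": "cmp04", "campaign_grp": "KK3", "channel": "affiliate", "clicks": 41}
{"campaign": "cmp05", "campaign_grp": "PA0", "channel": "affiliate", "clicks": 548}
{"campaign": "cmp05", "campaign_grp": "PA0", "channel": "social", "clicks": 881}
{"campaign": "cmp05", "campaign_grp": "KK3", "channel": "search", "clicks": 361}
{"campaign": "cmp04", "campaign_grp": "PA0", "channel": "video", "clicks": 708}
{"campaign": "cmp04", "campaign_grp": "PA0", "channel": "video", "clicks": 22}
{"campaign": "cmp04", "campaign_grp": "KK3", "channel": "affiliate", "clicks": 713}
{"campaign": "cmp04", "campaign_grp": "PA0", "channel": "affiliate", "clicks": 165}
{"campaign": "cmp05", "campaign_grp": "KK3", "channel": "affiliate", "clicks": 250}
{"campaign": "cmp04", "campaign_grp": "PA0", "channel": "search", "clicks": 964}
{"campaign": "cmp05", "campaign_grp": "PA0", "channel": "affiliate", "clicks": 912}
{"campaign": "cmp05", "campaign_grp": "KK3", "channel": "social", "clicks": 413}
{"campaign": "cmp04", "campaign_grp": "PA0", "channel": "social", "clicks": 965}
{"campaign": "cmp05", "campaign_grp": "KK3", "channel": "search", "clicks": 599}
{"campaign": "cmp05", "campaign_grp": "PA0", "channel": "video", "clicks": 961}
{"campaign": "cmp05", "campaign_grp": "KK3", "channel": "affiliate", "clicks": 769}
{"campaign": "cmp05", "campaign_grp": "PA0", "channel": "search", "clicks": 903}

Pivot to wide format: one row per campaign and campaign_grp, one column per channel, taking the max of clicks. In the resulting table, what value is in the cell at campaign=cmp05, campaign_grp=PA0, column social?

881

Rows with campaign=cmp05, campaign_grp=PA0 and channel=social: clicks values are 649, 844, 866, 881.
max(649, 844, 866, 881) = 881.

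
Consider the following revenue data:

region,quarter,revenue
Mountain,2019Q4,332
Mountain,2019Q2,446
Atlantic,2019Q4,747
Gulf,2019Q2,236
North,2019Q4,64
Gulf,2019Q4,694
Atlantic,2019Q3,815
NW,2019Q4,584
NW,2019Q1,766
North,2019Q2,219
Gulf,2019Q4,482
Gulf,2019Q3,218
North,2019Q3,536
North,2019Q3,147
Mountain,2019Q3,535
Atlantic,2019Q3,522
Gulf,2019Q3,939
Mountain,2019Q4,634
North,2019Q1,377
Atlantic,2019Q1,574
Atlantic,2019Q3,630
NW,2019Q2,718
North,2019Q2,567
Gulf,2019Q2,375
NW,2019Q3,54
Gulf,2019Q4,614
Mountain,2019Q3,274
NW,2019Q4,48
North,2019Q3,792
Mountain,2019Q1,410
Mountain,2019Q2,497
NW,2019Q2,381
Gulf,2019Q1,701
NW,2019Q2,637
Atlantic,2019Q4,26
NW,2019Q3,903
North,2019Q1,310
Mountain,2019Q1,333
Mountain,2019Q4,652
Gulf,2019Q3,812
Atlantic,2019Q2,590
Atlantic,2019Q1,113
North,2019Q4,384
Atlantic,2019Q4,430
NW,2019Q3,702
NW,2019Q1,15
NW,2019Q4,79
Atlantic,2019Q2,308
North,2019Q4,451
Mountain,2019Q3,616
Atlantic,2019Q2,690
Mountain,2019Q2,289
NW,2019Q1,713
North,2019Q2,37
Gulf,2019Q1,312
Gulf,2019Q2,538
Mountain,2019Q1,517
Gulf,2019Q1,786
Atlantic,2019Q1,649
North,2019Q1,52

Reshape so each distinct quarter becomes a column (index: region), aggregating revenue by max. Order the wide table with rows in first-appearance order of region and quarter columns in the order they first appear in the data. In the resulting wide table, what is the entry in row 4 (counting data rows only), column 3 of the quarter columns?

792

With rows in first-appearance order of region, row 4 is region=North. quarter columns in first-appearance order: 2019Q4, 2019Q2, 2019Q3, 2019Q1; column 3 is 2019Q3.
Long rows with region=North, quarter=2019Q3: max(536, 147, 792) = 792.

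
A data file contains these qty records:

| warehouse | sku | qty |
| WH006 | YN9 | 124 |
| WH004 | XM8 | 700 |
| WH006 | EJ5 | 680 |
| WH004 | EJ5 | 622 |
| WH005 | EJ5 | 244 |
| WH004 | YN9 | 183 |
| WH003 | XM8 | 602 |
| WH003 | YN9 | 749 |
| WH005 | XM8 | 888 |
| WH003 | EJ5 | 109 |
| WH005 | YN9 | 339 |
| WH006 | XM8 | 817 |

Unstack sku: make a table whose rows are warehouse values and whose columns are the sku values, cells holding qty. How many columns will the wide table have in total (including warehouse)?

4

1 column for warehouse plus 3 distinct sku values → 4 columns.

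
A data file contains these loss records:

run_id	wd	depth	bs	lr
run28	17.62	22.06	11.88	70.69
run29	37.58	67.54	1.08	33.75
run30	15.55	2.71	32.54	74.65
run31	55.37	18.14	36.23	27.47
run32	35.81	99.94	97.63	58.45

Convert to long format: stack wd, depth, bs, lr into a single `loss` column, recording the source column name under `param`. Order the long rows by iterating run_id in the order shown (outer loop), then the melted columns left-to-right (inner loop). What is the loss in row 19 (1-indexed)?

97.63

20 rows total (5 × 4). Row 19: index ⌊(19-1)/4⌋ = 4 into run_id → run32; (19-1) mod 4 = 2 into the melted columns → bs.
So row 19 is (run32, bs, 97.63); loss = 97.63.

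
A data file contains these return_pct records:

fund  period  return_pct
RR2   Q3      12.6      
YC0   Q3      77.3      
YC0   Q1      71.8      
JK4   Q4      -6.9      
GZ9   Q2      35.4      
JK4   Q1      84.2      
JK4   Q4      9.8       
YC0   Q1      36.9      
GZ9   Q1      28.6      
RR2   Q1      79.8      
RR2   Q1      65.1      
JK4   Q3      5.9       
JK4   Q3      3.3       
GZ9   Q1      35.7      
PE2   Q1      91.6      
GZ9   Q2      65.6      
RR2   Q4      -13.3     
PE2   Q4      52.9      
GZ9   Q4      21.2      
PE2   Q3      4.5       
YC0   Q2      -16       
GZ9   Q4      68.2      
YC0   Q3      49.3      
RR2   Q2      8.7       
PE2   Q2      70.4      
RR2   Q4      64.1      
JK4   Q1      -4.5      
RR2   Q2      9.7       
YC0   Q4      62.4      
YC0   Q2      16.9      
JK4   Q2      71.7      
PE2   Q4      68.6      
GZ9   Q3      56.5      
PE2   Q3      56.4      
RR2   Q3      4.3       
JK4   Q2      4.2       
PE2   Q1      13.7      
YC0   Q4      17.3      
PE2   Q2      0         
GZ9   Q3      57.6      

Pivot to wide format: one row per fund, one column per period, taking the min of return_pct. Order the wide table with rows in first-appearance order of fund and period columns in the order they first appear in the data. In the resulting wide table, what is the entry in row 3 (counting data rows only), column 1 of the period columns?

With rows in first-appearance order of fund, row 3 is fund=JK4. period columns in first-appearance order: Q3, Q1, Q4, Q2; column 1 is Q3.
Long rows with fund=JK4, period=Q3: min(5.9, 3.3) = 3.3.

3.3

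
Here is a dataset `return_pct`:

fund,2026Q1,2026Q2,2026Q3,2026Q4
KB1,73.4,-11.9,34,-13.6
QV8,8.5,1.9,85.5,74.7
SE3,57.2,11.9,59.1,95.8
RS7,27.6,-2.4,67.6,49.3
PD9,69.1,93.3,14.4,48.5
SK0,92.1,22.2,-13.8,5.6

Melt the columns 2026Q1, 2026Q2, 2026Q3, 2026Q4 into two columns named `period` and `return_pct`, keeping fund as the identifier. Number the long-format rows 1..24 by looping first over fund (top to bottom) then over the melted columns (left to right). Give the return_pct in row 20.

48.5

24 rows total (6 × 4). Row 20: index ⌊(20-1)/4⌋ = 4 into fund → PD9; (20-1) mod 4 = 3 into the melted columns → 2026Q4.
So row 20 is (PD9, 2026Q4, 48.5); return_pct = 48.5.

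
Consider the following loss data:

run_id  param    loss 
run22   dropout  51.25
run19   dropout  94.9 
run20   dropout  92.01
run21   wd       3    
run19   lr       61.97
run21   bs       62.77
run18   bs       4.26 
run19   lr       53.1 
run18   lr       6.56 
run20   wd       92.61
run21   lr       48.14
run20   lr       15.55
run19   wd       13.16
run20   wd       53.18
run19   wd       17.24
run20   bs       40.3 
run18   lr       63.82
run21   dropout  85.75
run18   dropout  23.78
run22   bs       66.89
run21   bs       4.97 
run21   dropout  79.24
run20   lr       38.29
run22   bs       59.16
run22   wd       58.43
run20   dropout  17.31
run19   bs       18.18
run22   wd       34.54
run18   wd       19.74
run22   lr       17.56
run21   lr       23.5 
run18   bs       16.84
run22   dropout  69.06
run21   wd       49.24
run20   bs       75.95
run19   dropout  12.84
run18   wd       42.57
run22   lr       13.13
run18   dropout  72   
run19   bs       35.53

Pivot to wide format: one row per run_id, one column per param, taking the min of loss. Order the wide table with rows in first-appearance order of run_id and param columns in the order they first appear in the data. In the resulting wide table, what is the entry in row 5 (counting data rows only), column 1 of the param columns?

With rows in first-appearance order of run_id, row 5 is run_id=run18. param columns in first-appearance order: dropout, wd, lr, bs; column 1 is dropout.
Long rows with run_id=run18, param=dropout: min(23.78, 72) = 23.78.

23.78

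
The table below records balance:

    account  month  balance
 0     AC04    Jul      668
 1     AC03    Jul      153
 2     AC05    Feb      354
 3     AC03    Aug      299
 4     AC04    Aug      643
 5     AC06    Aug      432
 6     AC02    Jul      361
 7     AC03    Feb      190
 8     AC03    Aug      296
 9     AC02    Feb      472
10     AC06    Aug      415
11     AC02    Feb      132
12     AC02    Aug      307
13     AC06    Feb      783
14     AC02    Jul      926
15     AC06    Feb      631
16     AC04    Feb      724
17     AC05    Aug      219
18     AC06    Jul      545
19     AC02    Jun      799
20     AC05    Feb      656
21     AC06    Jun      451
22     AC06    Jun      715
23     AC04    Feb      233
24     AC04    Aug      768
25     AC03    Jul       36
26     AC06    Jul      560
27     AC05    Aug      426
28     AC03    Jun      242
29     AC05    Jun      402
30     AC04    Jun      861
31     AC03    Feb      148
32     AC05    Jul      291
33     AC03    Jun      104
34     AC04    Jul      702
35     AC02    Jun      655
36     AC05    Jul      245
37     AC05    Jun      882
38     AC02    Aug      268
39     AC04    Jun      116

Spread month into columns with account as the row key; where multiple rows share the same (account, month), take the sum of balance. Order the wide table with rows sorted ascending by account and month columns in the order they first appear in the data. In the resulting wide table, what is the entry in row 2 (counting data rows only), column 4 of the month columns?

346

With rows sorted ascending by account, row 2 is account=AC03. month columns in first-appearance order: Jul, Feb, Aug, Jun; column 4 is Jun.
Long rows with account=AC03, month=Jun: 242 + 104 = 346.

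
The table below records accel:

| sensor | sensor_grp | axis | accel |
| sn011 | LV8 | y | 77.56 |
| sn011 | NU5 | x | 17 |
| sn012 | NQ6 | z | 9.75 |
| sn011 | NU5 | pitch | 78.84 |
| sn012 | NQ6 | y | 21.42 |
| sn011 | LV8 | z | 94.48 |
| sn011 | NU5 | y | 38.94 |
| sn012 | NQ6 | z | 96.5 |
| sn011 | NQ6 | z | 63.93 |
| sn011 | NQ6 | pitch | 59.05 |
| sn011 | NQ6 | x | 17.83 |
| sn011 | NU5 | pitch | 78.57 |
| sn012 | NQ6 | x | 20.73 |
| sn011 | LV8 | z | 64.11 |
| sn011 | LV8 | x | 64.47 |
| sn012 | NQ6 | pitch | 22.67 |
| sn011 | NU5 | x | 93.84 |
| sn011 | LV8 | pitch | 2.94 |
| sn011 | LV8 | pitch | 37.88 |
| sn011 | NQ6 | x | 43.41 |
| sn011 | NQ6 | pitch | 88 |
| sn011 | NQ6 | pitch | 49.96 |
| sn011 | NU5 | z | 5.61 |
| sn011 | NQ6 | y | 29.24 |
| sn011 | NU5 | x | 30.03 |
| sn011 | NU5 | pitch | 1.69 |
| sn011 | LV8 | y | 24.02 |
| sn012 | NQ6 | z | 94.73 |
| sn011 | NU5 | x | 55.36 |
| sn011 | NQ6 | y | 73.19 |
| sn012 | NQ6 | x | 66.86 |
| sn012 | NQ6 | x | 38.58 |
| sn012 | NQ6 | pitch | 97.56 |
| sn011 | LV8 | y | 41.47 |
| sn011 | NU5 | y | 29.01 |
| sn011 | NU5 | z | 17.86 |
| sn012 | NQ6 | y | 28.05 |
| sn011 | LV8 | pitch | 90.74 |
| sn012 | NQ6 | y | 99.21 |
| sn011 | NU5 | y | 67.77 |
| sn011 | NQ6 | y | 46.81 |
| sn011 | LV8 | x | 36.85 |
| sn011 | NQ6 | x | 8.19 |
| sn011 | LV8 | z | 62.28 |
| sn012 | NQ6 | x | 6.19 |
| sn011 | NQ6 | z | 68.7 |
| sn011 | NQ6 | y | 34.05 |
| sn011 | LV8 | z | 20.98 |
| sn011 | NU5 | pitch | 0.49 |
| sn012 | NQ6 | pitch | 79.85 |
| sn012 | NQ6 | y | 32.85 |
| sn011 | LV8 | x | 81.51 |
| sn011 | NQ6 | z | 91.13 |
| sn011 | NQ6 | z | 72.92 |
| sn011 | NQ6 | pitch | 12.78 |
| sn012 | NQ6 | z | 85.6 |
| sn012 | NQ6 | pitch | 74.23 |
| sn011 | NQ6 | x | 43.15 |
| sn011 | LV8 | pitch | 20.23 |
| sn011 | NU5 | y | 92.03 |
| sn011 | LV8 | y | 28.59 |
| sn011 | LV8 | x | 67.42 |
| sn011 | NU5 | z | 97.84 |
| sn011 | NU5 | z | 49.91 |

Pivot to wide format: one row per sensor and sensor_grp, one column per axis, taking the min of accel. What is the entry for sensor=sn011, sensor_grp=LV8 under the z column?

20.98

Rows with sensor=sn011, sensor_grp=LV8 and axis=z: accel values are 94.48, 64.11, 62.28, 20.98.
min(94.48, 64.11, 62.28, 20.98) = 20.98.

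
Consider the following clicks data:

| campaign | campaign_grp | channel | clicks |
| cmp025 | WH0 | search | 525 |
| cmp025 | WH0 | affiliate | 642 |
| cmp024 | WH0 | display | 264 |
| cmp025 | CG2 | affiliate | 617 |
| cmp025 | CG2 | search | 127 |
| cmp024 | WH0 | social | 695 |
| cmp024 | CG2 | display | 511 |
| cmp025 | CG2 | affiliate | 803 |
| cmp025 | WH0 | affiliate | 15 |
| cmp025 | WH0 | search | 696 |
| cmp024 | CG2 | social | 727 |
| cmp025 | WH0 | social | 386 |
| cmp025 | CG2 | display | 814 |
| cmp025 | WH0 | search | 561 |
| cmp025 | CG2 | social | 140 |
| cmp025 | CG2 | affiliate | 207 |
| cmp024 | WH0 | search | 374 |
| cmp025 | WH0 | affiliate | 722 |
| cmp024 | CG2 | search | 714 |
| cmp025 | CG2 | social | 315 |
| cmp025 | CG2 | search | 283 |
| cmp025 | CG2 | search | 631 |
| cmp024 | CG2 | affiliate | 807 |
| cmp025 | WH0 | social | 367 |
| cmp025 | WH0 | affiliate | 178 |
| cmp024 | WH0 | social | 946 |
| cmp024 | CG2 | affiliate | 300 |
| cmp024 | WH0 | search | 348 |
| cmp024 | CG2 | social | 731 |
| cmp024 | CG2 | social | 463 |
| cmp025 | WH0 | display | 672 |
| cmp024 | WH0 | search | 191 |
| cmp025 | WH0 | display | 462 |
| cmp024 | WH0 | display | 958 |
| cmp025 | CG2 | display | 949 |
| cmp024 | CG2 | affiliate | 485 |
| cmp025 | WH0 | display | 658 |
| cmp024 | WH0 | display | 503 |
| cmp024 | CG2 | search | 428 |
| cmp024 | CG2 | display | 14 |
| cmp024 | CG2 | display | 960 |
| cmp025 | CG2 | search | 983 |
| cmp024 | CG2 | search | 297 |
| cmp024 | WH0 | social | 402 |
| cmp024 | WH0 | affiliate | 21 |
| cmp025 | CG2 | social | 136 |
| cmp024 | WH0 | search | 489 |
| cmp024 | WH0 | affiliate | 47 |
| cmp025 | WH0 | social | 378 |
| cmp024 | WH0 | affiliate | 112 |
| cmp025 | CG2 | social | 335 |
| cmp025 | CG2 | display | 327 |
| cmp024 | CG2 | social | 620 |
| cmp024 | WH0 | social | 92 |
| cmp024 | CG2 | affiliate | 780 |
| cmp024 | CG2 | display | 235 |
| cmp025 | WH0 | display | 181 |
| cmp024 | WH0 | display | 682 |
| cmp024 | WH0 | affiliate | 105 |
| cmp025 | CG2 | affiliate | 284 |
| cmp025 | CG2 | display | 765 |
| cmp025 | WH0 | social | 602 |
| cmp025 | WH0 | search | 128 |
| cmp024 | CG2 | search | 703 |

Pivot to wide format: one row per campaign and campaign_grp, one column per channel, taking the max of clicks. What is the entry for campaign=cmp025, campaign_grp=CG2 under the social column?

335

Rows with campaign=cmp025, campaign_grp=CG2 and channel=social: clicks values are 140, 315, 136, 335.
max(140, 315, 136, 335) = 335.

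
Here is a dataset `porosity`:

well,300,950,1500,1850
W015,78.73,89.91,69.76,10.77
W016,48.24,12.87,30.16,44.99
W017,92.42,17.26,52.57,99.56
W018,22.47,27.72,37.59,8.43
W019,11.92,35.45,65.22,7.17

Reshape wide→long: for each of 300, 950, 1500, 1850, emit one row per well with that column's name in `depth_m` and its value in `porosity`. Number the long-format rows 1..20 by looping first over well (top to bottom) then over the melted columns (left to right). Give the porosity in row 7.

30.16

20 rows total (5 × 4). Row 7: index ⌊(7-1)/4⌋ = 1 into well → W016; (7-1) mod 4 = 2 into the melted columns → 1500.
So row 7 is (W016, 1500, 30.16); porosity = 30.16.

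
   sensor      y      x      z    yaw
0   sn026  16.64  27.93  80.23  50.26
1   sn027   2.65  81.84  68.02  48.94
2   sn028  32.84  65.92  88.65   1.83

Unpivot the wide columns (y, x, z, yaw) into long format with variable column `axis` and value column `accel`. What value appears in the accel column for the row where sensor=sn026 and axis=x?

27.93

Unpivoting turns each (sensor, wide-column) pair into one long row.
The wide cell at row sn026, column x holds 27.93, so the long row (sn026, x) has accel=27.93.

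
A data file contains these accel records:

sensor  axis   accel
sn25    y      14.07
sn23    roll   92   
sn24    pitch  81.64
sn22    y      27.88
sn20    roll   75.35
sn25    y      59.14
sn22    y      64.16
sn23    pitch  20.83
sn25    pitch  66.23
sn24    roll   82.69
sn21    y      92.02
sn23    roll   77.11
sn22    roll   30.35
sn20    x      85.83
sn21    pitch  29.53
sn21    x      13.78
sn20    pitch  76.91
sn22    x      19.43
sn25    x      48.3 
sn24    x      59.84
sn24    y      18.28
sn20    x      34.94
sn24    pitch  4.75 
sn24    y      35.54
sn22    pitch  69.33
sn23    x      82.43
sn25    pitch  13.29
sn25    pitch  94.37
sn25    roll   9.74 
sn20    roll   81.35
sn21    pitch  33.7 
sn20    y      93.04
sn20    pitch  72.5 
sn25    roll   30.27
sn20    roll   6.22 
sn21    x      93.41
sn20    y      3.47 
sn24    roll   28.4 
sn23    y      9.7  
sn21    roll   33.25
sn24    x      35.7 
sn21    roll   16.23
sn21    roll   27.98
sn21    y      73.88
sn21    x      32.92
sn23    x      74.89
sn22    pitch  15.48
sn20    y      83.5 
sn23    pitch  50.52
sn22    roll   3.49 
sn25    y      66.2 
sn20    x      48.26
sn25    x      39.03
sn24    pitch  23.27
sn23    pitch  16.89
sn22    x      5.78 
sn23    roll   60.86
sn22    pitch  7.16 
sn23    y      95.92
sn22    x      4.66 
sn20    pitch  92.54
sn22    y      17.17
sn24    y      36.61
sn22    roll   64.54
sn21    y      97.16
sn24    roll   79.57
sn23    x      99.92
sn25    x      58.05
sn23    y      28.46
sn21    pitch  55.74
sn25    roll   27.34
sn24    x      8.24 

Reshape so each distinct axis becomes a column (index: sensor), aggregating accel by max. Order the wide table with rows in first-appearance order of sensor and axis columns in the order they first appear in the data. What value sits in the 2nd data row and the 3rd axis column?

With rows in first-appearance order of sensor, row 2 is sensor=sn23. axis columns in first-appearance order: y, roll, pitch, x; column 3 is pitch.
Long rows with sensor=sn23, axis=pitch: max(20.83, 50.52, 16.89) = 50.52.

50.52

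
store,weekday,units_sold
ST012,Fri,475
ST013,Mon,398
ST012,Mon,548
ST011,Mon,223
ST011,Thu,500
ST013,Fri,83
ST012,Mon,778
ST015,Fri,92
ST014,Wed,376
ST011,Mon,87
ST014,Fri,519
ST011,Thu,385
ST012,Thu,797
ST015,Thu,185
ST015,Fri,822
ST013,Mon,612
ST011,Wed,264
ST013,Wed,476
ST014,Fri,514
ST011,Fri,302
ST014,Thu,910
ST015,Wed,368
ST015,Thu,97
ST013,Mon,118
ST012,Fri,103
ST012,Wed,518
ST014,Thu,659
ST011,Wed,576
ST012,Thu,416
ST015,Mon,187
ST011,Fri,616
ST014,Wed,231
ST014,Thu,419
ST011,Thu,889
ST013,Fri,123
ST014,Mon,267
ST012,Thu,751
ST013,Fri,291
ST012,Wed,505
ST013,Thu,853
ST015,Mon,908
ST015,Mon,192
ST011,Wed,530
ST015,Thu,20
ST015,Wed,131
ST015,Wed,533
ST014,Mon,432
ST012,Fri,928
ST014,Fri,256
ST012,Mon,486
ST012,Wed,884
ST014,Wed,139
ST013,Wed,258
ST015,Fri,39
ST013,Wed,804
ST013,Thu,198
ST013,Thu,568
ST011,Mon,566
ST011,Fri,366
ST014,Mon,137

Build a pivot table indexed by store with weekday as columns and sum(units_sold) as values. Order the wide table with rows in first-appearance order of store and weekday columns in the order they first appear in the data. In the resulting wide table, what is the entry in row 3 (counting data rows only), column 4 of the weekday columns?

1370

With rows in first-appearance order of store, row 3 is store=ST011. weekday columns in first-appearance order: Fri, Mon, Thu, Wed; column 4 is Wed.
Long rows with store=ST011, weekday=Wed: 264 + 576 + 530 = 1370.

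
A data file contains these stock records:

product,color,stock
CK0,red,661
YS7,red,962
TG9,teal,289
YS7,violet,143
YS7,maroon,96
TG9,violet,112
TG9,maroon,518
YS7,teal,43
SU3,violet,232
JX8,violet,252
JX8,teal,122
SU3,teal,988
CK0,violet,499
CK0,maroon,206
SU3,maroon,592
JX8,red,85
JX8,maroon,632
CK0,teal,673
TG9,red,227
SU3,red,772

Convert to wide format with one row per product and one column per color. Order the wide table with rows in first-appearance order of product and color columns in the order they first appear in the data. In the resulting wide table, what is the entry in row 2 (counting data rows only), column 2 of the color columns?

With rows in first-appearance order of product, row 2 is product=YS7. color columns in first-appearance order: red, teal, violet, maroon; column 2 is teal.
Long rows with product=YS7, color=teal: stock = 43.

43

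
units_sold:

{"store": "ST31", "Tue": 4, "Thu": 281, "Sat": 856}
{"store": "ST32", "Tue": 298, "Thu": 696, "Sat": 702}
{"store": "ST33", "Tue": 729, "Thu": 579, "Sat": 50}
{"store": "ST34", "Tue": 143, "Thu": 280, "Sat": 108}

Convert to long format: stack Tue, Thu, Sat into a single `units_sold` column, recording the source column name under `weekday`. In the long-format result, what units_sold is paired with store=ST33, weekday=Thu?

Unpivoting turns each (store, wide-column) pair into one long row.
The wide cell at row ST33, column Thu holds 579, so the long row (ST33, Thu) has units_sold=579.

579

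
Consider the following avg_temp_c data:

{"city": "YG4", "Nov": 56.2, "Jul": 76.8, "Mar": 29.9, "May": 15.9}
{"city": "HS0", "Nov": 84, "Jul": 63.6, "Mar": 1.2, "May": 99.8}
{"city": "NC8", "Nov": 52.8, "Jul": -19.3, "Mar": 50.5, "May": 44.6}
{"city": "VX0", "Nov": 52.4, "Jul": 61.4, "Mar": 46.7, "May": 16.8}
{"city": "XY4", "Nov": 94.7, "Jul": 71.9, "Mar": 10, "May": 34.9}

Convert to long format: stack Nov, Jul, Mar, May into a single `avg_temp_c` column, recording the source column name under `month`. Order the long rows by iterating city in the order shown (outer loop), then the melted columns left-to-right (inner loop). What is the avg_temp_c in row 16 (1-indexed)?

16.8

20 rows total (5 × 4). Row 16: index ⌊(16-1)/4⌋ = 3 into city → VX0; (16-1) mod 4 = 3 into the melted columns → May.
So row 16 is (VX0, May, 16.8); avg_temp_c = 16.8.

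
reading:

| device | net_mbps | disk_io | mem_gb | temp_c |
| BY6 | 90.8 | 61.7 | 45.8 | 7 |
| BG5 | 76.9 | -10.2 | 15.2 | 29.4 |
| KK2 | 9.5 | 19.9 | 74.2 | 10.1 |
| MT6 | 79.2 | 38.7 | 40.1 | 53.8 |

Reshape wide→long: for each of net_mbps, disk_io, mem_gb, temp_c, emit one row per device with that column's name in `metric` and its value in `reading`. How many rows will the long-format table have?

4 device values × 4 melted columns = 16 rows.

16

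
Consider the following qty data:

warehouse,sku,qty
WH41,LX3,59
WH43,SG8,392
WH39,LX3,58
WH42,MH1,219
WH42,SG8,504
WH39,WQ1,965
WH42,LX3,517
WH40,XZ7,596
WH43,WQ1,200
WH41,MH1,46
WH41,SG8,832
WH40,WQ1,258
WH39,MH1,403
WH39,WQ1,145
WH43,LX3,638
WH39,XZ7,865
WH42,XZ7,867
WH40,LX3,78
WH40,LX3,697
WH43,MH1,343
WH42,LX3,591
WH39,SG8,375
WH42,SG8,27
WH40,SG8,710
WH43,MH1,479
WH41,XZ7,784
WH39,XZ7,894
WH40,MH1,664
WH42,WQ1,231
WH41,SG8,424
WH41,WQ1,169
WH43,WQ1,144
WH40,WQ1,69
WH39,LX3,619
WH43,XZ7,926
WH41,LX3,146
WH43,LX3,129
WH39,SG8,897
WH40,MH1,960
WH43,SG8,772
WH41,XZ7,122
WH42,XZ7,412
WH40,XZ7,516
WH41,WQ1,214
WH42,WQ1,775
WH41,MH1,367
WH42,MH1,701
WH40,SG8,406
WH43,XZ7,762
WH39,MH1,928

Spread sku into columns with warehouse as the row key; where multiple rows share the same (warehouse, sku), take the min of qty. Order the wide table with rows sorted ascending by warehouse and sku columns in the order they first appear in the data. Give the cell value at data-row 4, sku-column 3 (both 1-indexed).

219

With rows sorted ascending by warehouse, row 4 is warehouse=WH42. sku columns in first-appearance order: LX3, SG8, MH1, WQ1, XZ7; column 3 is MH1.
Long rows with warehouse=WH42, sku=MH1: min(219, 701) = 219.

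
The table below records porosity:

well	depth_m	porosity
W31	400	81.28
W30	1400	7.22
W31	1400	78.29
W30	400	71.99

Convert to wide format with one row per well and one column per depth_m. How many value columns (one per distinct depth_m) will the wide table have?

2

2 distinct depth_m values: 400, 1400.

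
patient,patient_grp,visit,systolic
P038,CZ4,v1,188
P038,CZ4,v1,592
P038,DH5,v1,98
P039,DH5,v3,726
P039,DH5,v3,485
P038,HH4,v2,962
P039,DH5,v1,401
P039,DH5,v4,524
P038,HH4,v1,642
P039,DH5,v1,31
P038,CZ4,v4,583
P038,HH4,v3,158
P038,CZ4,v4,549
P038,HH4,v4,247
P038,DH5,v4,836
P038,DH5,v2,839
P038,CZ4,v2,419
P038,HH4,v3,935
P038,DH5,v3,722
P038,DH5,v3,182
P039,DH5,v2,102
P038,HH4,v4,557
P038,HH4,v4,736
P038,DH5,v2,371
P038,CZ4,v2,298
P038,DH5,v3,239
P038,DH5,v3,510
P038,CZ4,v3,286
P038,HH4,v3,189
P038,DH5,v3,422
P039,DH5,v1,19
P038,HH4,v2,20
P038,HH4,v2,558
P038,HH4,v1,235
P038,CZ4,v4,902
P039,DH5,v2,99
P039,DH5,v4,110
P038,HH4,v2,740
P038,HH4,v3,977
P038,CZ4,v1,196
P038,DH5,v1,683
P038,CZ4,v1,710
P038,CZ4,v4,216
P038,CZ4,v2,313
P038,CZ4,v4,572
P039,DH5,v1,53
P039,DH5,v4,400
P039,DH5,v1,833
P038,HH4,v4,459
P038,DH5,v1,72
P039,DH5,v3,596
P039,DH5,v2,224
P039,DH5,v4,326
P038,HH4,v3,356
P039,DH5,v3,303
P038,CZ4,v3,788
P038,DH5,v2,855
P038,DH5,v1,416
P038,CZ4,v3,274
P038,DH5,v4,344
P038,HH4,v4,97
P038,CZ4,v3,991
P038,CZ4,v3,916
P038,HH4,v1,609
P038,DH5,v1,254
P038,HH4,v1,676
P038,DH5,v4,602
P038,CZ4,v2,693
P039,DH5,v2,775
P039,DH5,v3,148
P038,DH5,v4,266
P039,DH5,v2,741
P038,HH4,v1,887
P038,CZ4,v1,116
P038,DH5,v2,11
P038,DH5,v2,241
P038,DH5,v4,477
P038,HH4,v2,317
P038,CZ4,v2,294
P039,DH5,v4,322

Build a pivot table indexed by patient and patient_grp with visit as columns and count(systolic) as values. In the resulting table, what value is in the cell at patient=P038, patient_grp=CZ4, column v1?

Rows with patient=P038, patient_grp=CZ4 and visit=v1: systolic values are 188, 592, 196, 710, 116.
5 rows match — count = 5.

5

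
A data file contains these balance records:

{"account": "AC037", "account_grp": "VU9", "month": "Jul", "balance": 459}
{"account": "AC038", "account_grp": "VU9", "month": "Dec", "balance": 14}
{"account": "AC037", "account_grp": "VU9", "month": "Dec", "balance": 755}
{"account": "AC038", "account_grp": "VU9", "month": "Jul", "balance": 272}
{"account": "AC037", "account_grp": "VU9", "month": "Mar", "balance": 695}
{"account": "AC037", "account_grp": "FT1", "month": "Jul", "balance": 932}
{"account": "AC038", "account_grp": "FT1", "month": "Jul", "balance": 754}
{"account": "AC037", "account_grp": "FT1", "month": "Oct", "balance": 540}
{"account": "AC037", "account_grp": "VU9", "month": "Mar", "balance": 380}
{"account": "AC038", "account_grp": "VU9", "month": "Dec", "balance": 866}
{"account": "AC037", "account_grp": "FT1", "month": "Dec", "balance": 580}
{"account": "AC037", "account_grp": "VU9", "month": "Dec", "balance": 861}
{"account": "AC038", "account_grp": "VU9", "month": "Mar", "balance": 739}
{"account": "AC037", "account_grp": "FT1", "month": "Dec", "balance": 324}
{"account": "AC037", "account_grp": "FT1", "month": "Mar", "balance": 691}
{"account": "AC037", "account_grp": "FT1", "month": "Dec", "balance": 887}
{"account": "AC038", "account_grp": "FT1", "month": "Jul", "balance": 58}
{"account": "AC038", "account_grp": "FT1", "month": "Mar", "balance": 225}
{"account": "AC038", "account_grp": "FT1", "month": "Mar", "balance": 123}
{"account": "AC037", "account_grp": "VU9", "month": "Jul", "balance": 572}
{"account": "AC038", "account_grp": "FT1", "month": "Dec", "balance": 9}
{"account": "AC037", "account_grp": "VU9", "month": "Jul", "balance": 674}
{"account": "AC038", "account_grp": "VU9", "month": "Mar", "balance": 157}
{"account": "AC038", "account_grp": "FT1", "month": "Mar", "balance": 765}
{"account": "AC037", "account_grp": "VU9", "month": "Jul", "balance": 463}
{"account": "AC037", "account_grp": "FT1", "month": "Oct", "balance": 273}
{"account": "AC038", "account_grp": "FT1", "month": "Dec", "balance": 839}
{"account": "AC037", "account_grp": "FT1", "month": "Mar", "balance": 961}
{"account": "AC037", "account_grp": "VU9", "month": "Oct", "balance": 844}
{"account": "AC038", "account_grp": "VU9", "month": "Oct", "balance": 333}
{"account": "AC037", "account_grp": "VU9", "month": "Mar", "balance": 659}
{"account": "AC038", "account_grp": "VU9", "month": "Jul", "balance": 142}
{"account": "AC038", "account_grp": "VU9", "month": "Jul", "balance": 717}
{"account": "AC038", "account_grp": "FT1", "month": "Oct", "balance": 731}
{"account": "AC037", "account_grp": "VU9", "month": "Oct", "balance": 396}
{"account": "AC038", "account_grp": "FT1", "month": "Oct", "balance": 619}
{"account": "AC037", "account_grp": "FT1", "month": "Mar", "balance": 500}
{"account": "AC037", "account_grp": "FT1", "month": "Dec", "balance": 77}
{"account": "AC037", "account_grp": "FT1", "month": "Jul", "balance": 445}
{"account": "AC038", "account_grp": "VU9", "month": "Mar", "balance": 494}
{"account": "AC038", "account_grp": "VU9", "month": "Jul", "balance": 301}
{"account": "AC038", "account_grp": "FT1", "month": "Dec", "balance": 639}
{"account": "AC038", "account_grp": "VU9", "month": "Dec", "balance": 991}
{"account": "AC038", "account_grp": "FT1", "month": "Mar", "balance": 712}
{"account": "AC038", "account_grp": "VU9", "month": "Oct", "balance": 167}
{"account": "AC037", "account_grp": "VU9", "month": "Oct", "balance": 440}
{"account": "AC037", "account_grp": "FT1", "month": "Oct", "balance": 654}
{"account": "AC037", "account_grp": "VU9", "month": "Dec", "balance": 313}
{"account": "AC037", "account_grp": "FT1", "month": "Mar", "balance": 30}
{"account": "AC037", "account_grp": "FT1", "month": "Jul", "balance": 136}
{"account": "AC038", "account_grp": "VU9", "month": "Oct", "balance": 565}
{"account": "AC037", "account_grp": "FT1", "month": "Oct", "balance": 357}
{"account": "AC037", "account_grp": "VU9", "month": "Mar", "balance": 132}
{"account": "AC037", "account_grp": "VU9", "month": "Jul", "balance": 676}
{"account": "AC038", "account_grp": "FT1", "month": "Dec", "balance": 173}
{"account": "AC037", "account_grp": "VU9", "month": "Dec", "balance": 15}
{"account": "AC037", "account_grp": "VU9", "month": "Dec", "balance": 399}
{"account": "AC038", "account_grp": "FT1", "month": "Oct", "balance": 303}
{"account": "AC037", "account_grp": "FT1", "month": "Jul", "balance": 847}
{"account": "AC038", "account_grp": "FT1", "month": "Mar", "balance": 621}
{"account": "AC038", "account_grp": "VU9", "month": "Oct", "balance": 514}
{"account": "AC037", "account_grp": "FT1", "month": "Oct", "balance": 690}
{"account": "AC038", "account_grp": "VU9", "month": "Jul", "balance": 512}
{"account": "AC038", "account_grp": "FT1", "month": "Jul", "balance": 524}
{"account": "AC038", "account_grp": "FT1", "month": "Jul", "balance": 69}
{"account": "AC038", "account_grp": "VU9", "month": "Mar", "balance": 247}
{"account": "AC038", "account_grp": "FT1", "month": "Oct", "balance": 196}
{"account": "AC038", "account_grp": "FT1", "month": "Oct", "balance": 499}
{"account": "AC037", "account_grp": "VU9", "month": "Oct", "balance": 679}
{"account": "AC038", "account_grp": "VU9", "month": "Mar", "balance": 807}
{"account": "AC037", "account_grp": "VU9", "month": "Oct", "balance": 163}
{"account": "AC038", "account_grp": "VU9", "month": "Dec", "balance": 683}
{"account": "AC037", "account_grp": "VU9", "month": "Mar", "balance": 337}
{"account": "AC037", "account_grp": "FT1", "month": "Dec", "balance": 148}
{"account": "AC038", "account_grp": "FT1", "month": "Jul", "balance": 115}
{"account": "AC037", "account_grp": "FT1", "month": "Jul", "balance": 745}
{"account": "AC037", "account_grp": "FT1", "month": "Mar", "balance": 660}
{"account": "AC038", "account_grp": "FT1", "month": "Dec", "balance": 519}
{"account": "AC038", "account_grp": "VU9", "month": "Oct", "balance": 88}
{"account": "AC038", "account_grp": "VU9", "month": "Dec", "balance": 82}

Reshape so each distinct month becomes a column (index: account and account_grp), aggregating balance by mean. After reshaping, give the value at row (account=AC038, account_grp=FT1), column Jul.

Rows with account=AC038, account_grp=FT1 and month=Jul: balance values are 754, 58, 524, 69, 115.
(754 + 58 + 524 + 69 + 115) / 5 = 304.

304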